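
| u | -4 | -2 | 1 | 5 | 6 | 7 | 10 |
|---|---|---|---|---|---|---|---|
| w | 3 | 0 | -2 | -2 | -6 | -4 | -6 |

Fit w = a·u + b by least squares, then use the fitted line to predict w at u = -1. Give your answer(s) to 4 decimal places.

ŵ = 0.1121

Forming XᵀX = [[231, 23]; [23, 7]] and Xᵀw = [-148, -17]ᵀ gives XᵀX·[a, b]ᵀ = Xᵀw.
Determinant 231·7 − 23² = 1088.
a = ((-148)·7 − 23·(-17))/1088 = -645/1088; b = (231·(-17) − 23·(-148))/1088 = -523/1088.
At u = -1: ŵ = (-645/1088)·(-1) + (-523/1088)·(1) = 61/544.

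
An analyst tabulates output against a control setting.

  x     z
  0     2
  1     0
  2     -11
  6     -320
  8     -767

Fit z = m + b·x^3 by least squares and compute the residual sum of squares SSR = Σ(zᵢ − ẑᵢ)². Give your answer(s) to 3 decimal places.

The normal equations are: 5·m + 737·b = -1096;  737·m + 308865·b = -461912.
(Σ1 = 5, Σx^3 = 737, Σx^3·x^3 = 308865, Σz = -1096, Σx^3·z = -461912.)
det = 5·308865 − 737² = 1001156.
m = ((-1096)·308865 − 737·(-461912))/1001156 = 478276/250289; b = (5·(-461912) − 737·(-1096))/1001156 = -375452/250289.
Residuals: 22302/250289, -102824/250289, -227839/250289, 526876/250289, -218515/250289; SSR = 1551518/250289.

SSR = 6.199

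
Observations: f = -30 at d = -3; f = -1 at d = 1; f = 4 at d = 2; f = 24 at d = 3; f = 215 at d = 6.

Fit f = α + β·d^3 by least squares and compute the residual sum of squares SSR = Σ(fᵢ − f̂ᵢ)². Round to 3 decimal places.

MᵀM·[α, β]ᵀ = Mᵀf reads: 5·α + 225·β = 212;  225·α + 48179·β = 47929.
(Σ1 = 5, Σd^3 = 225, Σd^3·d^3 = 48179, Σf = 212, Σd^3·f = 47929.)
det = 5·48179 − 225² = 190270.
α = (212·48179 − 225·47929)/190270 = -570077/190270; β = (5·47929 − 225·212)/190270 = 38389/38054.
Residuals: 22246/95135, 93931/95135, -204403/190270, -22979/95135, 18007/190270; SSR = 428279/190270.

SSR = 2.251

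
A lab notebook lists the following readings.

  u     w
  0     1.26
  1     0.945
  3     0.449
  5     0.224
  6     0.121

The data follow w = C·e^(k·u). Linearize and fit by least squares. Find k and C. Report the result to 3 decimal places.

k = -0.381, C = 1.345

Let Y = ln w. Fitting Y = k·u + ln C by least squares:
Σu = 15.0000, Σ(u)² = 71.0000, Σln w = -4.2343, Σu·ln w = -22.6111.
Equations: 71.0000·k + 15.0000·ln C = -22.6111;  15.0000·k + 5·ln C = -4.2343.
Slope k = (n·Σu·ln w − Σu·Σln w)/(n·Σ(u)² − (Σu)²) = (5·-22.6111 − 15.0000·-4.2343)/130.0000 = -0.38109; ln C = (Σln w − k·Σu)/n = 0.29641, so C = exp(0.29641) = 1.34503.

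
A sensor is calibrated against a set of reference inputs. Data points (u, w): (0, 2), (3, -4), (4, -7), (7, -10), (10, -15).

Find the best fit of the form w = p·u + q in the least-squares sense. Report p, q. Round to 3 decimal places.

Forming MᵀM = [[174, 24]; [24, 5]] and Mᵀw = [-260, -34]ᵀ gives MᵀM·[p, q]ᵀ = Mᵀw.
Eliminating q: 5·(row 1) − 24·(row 2) gives 294·p = 5·(-260) − 24·(-34) = -484, so p = -242/147.
Then q = ((-34) − 24·(-242/147))/5 = 54/49.

p = -1.646, q = 1.102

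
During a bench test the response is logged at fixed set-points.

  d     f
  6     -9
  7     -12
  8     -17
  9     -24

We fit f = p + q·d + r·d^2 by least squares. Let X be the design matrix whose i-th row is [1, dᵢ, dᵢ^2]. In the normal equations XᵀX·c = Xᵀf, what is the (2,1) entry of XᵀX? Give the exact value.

Row 2 ↔ basis d, column 1 ↔ basis 1, so (XᵀX)_{2,1} = Σᵢ d = (6)·(1) + (7)·(1) + (8)·(1) + (9)·(1) = 30.

30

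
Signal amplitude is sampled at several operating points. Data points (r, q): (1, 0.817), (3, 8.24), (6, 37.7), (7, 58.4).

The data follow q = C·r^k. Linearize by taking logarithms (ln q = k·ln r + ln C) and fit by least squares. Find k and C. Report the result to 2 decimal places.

k = 2.17, C = 0.80

Linearized form: ln q = k·ln r + ln C. From the 4 transformed points,
Sums: Σln r = 4.8363, Σ(ln r)² = 8.2039, Σln q = 9.6039, Σln r·ln q = 16.7351.
Normal system: [[8.2039, 4.8363]; [4.8363, 4]]·[k, ln C]ᵀ = [16.7351, 9.6039]ᵀ.
Δ = 8.2039·4 − (4.8363)² = 9.4260; k = (16.7351·4 − 4.8363·9.6039)/9.4260 = 2.17412, ln C = (8.2039·9.6039 − 4.8363·16.7351)/9.4260 = -0.22770, so C = exp(-0.22770) = 0.79636.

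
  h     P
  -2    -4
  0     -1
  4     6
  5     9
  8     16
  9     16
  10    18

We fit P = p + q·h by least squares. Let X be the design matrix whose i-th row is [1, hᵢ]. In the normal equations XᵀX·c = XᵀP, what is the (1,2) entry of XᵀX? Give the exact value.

34

Row 1 ↔ basis 1, column 2 ↔ basis h, so (XᵀX)_{1,2} = Σᵢ h = (1)·(-2) + (1)·(0) + (1)·(4) + (1)·(5) + (1)·(8) + (1)·(9) + (1)·(10) = 34.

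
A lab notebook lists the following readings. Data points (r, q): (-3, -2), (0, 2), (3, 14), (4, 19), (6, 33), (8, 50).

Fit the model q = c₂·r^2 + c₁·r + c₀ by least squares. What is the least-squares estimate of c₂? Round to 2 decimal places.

c₂ = 0.42

Forming AᵀA = [[5810, 792, 134]; [792, 134, 18]; [134, 18, 6]] and Aᵀq = [4800, 722, 116]ᵀ gives AᵀA·[c₂, c₁, c₀]ᵀ = Aᵀq.
Solving the 3×3 system (Gaussian elimination) gives c₂ = 4633/10993, c₁ = 144032/54965, c₀ = 113209/54965.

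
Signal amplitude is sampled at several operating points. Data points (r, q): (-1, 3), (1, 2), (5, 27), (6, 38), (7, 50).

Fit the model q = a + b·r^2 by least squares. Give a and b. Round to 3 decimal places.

a = 1.664, b = 0.997

From the data, Σ1 = 5, Σr^2 = 112, Σr^2·r^2 = 4324.
For Aᵀq: Σq = 120, Σr^2·q = 4498.
Δ = 5·4324 − 112² = 9076.
a = (120·4324 − 112·4498)/9076 = 3776/2269; b = (5·4498 − 112·120)/9076 = 4525/4538.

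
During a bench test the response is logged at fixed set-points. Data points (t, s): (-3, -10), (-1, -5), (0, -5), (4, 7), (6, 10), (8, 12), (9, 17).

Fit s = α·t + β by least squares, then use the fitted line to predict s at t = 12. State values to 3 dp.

Forming XᵀX = [[207, 23]; [23, 7]] and Xᵀs = [372, 26]ᵀ gives XᵀX·[α, β]ᵀ = Xᵀs.
Eliminating β: 7·(row 1) − 23·(row 2) gives 920·α = 7·372 − 23·26 = 2006, so α = 1003/460.
Then β = (26 − 23·(1003/460))/7 = -69/20.
At t = 12: ŝ = (1003/460)·(12) + (-69/20)·(1) = 10449/460.

ŝ = 22.715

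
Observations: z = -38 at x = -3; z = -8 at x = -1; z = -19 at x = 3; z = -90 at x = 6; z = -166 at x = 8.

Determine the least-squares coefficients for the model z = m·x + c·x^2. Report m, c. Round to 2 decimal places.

m = 3.34, c = -3.03

Setting ∂/∂m … = 0 gives: 119·m + 727·c = -1803;  727·m + 5555·c = -14385.
det = 119·5555 − 727² = 132516.
m = ((-1803)·5555 − 727·(-14385))/132516 = 73705/22086; c = (119·(-14385) − 727·(-1803))/132516 = -66839/22086.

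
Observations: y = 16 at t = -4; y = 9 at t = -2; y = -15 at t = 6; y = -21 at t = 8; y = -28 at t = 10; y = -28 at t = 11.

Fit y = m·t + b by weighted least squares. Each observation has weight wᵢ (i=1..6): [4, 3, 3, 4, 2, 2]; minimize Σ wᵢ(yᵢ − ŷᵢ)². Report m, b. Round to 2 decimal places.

m = -3.03, b = 3.43

From the data, Σwᵢ·t·t = 882, Σwᵢ·t = 70, Σwᵢ·1 = 18.
For MᵀWy: Σwᵢ·t·y = -2428, Σwᵢ·y = -150.
Normal equations: [[882, 70]; [70, 18]]·[m, b]ᵀ = [-2428, -150]ᵀ.
Δ = 882·18 − 70² = 10976.
m = ((-2428)·18 − 70·(-150))/10976 = -8301/2744; b = (882·(-150) − 70·(-2428))/10976 = 1345/392.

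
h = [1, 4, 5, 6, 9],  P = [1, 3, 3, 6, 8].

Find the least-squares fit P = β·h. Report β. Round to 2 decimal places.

β = 0.86

Compute the Gram sums: Σh·h = 159.
Right-hand side: Σh·P = 136.
AᵀA·[β]ᵀ = AᵀP becomes [[159]]·[β]ᵀ = [136]ᵀ.
β = 136/159 = 0.855346.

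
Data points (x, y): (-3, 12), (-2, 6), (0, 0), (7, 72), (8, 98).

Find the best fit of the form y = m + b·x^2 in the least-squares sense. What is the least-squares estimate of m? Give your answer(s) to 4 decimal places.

From the data, Σ1 = 5, Σx^2 = 126, Σx^2·x^2 = 6594.
For Aᵀy: Σy = 188, Σx^2·y = 9932.
So AᵀA·[m, b]ᵀ = Aᵀy: [[5, 126]; [126, 6594]]·[m, b]ᵀ = [188, 9932]ᵀ.
Δ = 5·6594 − 126² = 17094.
m = (188·6594 − 126·9932)/17094 = -280/407; b = (5·9932 − 126·188)/17094 = 12986/8547.

m = -0.6880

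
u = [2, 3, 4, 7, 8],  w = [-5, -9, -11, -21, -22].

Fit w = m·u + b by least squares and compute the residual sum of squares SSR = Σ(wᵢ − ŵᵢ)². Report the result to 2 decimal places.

With design matrix X, XᵀX = [[142, 24]; [24, 5]] and Xᵀw = [-404, -68]ᵀ.
Δ = 142·5 − 24² = 134.
m = ((-404)·5 − 24·(-68))/134 = -194/67; b = (142·(-68) − 24·(-404))/134 = 20/67.
Residuals: 33/67, -41/67, 19/67, -69/67, 58/67; SSR = 168/67.

SSR = 2.51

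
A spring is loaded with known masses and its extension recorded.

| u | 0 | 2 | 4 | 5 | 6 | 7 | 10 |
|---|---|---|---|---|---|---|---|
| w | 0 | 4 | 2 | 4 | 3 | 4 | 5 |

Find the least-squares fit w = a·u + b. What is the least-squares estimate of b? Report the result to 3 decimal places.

The normal system MᵀM·[a, b]ᵀ = Mᵀw is [[230, 34]; [34, 7]]·[a, b]ᵀ = [132, 22]ᵀ.
Eliminating b: 7·(row 1) − 34·(row 2) gives 454·a = 7·132 − 34·22 = 176, so a = 88/227.
Then b = (22 − 34·(88/227))/7 = 286/227.

b = 1.260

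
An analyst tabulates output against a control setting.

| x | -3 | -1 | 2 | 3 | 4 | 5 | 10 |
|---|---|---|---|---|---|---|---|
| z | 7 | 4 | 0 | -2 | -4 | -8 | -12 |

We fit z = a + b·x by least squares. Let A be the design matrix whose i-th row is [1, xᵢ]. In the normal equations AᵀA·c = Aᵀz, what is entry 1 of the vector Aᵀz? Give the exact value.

-15

Entry 1 ↔ basis 1, so (Aᵀz)_{1} = Σᵢ zᵢ = (1)·(7) + (1)·(4) + (1)·(0) + (1)·(-2) + (1)·(-4) + (1)·(-8) + (1)·(-12) = -15.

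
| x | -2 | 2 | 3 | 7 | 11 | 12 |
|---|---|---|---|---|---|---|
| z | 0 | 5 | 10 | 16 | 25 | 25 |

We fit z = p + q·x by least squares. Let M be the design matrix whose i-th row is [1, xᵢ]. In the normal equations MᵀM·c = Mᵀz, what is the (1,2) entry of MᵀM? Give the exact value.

33

Row 1 ↔ basis 1, column 2 ↔ basis x, so (MᵀM)_{1,2} = Σᵢ x = (1)·(-2) + (1)·(2) + (1)·(3) + (1)·(7) + (1)·(11) + (1)·(12) = 33.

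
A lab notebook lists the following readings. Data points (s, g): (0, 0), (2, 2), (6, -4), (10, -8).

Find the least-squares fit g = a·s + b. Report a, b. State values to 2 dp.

From the data, Σs·s = 140, Σs = 18, Σ1 = 4.
For Mᵀg: Σs·g = -100, Σg = -10.
det = 140·4 − 18² = 236.
a = ((-100)·4 − 18·(-10))/236 = -55/59; b = (140·(-10) − 18·(-100))/236 = 100/59.

a = -0.93, b = 1.69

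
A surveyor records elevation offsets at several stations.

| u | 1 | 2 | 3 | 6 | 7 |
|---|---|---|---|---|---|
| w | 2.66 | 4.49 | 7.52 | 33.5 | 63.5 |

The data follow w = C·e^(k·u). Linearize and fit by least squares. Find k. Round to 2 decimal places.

With ln wᵢ as the transformed response and uᵢ as the regressor:
Σu = 19.0000, Σ(u)² = 99.0000, Σln w = 12.1603, Σu·ln w = 60.1613.
Normal system: [[99.0000, 19.0000]; [19.0000, 5]]·[k, ln C]ᵀ = [60.1613, 12.1603]ᵀ.
Δ = 99.0000·5 − (19.0000)² = 134.0000; k = (60.1613·5 − 19.0000·12.1603)/134.0000 = 0.52060, ln C = (99.0000·12.1603 − 19.0000·60.1613)/134.0000 = 0.45379.

k = 0.52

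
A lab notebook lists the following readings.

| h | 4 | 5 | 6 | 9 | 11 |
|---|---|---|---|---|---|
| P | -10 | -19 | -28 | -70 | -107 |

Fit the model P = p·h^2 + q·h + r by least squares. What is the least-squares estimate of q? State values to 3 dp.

Normal-equation sums: Σh^2·h^2 = 23379, Σh^2·h = 2465, Σh^2 = 279, Σh·h = 279, Σh = 35, Σ1 = 5.
And Σh^2·P = -20260, Σh·P = -2110, ΣP = -234.
MᵀM·[p, q, r]ᵀ = MᵀP becomes [[23379, 2465, 279]; [2465, 279, 35]; [279, 35, 5]]·[p, q, r]ᵀ = [-20260, -2110, -234]ᵀ.
Inverting the 3×3 Gram matrix, [p, q, r]ᵀ = [-4039/4279, 1420/4279, 15179/4279]ᵀ.

q = 0.332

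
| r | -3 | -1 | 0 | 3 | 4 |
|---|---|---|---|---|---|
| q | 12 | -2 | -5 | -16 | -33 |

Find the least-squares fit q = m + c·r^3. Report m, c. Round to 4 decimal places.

m = -2.6826, c = -0.4855

Forming AᵀA = [[5, 63]; [63, 5555]] and Aᵀq = [-44, -2866]ᵀ gives AᵀA·[m, c]ᵀ = Aᵀq.
Eliminating c: 5555·(row 1) − 63·(row 2) gives 23806·m = 5555·(-44) − 63·(-2866) = -63862, so m = -31931/11903.
Then c = ((-2866) − 63·(-31931/11903))/5555 = -5779/11903.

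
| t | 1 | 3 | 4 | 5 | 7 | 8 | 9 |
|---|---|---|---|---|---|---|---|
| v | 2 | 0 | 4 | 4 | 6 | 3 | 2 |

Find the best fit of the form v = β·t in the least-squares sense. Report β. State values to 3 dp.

β = 0.498

Sums needed: Σt·t = 245.
Right-hand side: Σt·v = 122.
Hence β = 122 / 245 ≈ 0.497959.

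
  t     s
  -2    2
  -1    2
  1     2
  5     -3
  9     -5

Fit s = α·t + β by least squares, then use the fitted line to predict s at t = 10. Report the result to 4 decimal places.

ŝ = -5.8077

Setting ∂/∂α … = 0 gives: 112·α + 12·β = -64;  12·α + 5·β = -2.
(Σt·t = 112, Σt = 12, Σ1 = 5, Σt·s = -64, Σs = -2.)
Determinant 112·5 − 12² = 416.
α = ((-64)·5 − 12·(-2))/416 = -37/52; β = (112·(-2) − 12·(-64))/416 = 17/13.
At t = 10: ŝ = (-37/52)·(10) + (17/13)·(1) = -151/26.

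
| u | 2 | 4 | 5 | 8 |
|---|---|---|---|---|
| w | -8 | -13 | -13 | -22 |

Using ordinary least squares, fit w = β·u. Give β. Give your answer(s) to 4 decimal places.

β = -2.8349

With design matrix M, MᵀM = [[109]] and Mᵀw = [-309]ᵀ.
β = (-309)/109 = -2.83486.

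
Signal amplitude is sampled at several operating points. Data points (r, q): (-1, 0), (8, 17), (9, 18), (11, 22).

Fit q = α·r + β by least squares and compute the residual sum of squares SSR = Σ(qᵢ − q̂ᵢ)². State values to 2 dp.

Forming XᵀX = [[267, 27]; [27, 4]] and Xᵀq = [540, 57]ᵀ gives XᵀX·[α, β]ᵀ = Xᵀq.
Determinant 267·4 − 27² = 339.
α = (540·4 − 27·57)/339 = 207/113; β = (267·57 − 27·540)/339 = 213/113.
Residuals: -6/113, 52/113, -42/113, -4/113; SSR = 40/113.

SSR = 0.35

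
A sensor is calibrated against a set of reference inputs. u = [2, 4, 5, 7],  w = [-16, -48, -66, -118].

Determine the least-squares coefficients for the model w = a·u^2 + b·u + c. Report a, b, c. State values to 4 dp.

a = -1.6667, b = -5.3077, c = 1.0513

Compute the Gram sums: Σu^2·u^2 = 3298, Σu^2·u = 540, Σu^2 = 94, Σu·u = 94, Σu = 18, Σ1 = 4.
Right-hand side: Σu^2·w = -8264, Σu·w = -1380, Σw = -248.
Solving the 3×3 system (Gaussian elimination) gives a = -5/3, b = -69/13, c = 41/39.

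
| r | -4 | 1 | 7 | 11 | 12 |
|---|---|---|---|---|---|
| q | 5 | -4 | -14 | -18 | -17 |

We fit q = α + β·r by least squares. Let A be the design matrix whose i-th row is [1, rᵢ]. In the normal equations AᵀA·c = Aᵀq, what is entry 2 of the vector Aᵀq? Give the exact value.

-524

Entry 2 ↔ basis r, so (Aᵀq)_{2} = Σᵢ (r)·qᵢ = (-4)·(5) + (1)·(-4) + (7)·(-14) + (11)·(-18) + (12)·(-17) = -524.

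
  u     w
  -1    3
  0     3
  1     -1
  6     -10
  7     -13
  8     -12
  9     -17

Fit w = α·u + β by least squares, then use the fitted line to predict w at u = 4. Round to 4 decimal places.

Compute the Gram sums: Σu·u = 232, Σu = 30, Σ1 = 7.
And Σu·w = -404, Σw = -47.
MᵀM·[α, β]ᵀ = Mᵀw becomes [[232, 30]; [30, 7]]·[α, β]ᵀ = [-404, -47]ᵀ.
Δ = 232·7 − 30² = 724.
α = ((-404)·7 − 30·(-47))/724 = -709/362; β = (232·(-47) − 30·(-404))/724 = 304/181.
At u = 4: ŵ = (-709/362)·(4) + (304/181)·(1) = -1114/181.

ŵ = -6.1547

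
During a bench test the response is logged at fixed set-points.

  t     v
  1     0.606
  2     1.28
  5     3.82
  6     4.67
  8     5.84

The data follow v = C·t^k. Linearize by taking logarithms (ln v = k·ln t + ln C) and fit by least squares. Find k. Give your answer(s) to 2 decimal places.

k = 1.12

Taking logs, ln v = k·ln t + ln C, so regress ln v on ln t.
Σln t = 6.1738, Σ(ln t)² = 10.6052, Σln v = 4.3921, Σln t·ln v = 8.7592.
Normal system: [[10.6052, 6.1738]; [6.1738, 5]]·[k, ln C]ᵀ = [8.7592, 4.3921]ᵀ.
Δ = 10.6052·5 − (6.1738)² = 14.9105; k = (8.7592·5 − 6.1738·4.3921)/14.9105 = 1.11867, ln C = (10.6052·4.3921 − 6.1738·8.7592)/14.9105 = -0.50287.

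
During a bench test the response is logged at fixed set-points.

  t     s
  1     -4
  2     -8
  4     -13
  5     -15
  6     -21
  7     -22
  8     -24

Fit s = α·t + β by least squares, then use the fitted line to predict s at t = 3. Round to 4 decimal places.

ŝ = -10.3043

Setting ∂/∂α … = 0 gives: 195·α + 33·β = -619;  33·α + 7·β = -107.
(Σt·t = 195, Σt = 33, Σ1 = 7, Σt·s = -619, Σs = -107.)
det = 195·7 − 33² = 276.
α = ((-619)·7 − 33·(-107))/276 = -401/138; β = (195·(-107) − 33·(-619))/276 = -73/46.
At t = 3: ŝ = (-401/138)·(3) + (-73/46)·(1) = -237/23.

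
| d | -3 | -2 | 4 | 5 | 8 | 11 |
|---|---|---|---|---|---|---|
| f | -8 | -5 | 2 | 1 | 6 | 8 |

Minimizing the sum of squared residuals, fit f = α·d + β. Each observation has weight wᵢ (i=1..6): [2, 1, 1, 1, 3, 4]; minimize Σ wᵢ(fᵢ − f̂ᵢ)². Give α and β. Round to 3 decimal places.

Setting ∂/∂α … = 0 gives: 739·α + 69·β = 567;  69·α + 12·β = 32.
(Σwᵢ·d·d = 739, Σwᵢ·d = 69, Σwᵢ·1 = 12, Σwᵢ·d·f = 567, Σwᵢ·f = 32.)
det = 739·12 − 69² = 4107.
α = (567·12 − 69·32)/4107 = 1532/1369; β = (739·32 − 69·567)/4107 = -15475/4107.

α = 1.119, β = -3.768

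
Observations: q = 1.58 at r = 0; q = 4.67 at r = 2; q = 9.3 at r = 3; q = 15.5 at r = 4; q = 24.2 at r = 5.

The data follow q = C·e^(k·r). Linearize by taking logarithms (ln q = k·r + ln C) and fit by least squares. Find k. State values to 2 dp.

k = 0.56

Let Y = ln q. Fitting Y = k·r + ln C by least squares:
AᵀA = [[54.0000, 14.0000]; [14.0000, 5]], rhs = [36.6675, 10.1558]ᵀ  (here Σr = 14.0000, Σ(r)² = 54.0000, Σln q = 10.1558, Σr·ln q = 36.6675).
Slope k = (n·Σr·ln q − Σr·Σln q)/(n·Σ(r)² − (Σr)²) = (5·36.6675 − 14.0000·10.1558)/74.0000 = 0.55617; ln C = (Σln q − k·Σr)/n = 0.47389.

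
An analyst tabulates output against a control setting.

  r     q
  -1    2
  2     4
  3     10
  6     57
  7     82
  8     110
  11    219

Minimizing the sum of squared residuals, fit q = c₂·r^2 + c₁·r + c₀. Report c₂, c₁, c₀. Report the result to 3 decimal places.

c₂ = 2.018, c₁ = -2.188, c₀ = -1.467

Compute the Gram sums: Σr^2·r^2 = 22532, Σr^2·r = 2436, Σr^2 = 284, Σr·r = 284, Σr = 36, Σ1 = 7.
For Xᵀq: Σr^2·q = 39717, Σr·q = 4241, Σq = 484.
Normal equations: [[22532, 2436, 284]; [2436, 284, 36]; [284, 36, 7]]·[c₂, c₁, c₀]ᵀ = [39717, 4241, 484]ᵀ.
Inverting the 3×3 Gram matrix, [c₂, c₁, c₀]ᵀ = [21977/10892, -11915/5446, -3995/2723]ᵀ.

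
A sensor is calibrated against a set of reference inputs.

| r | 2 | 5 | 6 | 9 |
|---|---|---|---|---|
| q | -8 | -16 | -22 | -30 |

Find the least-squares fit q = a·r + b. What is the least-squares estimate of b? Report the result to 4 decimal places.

Normal-equation sums: Σr·r = 146, Σr = 22, Σ1 = 4.
For Mᵀq: Σr·q = -498, Σq = -76.
det = 146·4 − 22² = 100.
a = ((-498)·4 − 22·(-76))/100 = -16/5; b = (146·(-76) − 22·(-498))/100 = -7/5.

b = -1.4000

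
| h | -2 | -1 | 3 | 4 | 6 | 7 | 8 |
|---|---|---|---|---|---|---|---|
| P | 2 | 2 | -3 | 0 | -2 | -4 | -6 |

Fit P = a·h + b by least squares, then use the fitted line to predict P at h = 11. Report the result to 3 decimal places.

Compute the Gram sums: Σh·h = 179, Σh = 25, Σ1 = 7.
Right-hand side: Σh·P = -103, ΣP = -11.
Normal equations: [[179, 25]; [25, 7]]·[a, b]ᵀ = [-103, -11]ᵀ.
Δ = 179·7 − 25² = 628.
a = ((-103)·7 − 25·(-11))/628 = -223/314; b = (179·(-11) − 25·(-103))/628 = 303/314.
At h = 11: P̂ = (-223/314)·(11) + (303/314)·(1) = -1075/157.

P̂ = -6.847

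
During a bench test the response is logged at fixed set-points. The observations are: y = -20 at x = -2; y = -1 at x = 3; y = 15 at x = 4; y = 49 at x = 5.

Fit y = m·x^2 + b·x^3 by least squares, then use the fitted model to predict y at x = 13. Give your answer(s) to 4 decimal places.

ŷ = 1690.6156

The normal equations are: 978·m + 4360·b = 1376;  4360·m + 20514·b = 7218.
(Σx^2·x^2 = 978, Σx^2·x^3 = 4360, Σx^3·x^3 = 20514, Σx^2·y = 1376, Σx^3·y = 7218.)
Determinant 978·20514 − 4360² = 1053092.
m = (1376·20514 − 4360·7218)/1053092 = -810804/263273; b = (978·7218 − 4360·1376)/1053092 = 264961/263273.
At x = 13: ŷ = (-810804/263273)·(169) + (264961/263273)·(2197) = 445093441/263273.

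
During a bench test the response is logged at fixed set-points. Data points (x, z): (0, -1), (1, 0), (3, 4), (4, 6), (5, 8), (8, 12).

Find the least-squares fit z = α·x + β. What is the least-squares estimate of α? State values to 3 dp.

Normal-equation sums: Σx·x = 115, Σx = 21, Σ1 = 6.
For Aᵀz: Σx·z = 172, Σz = 29.
Normal equations: [[115, 21]; [21, 6]]·[α, β]ᵀ = [172, 29]ᵀ.
Eliminating β: 6·(row 1) − 21·(row 2) gives 249·α = 6·172 − 21·29 = 423, so α = 141/83.
Then β = (29 − 21·(141/83))/6 = -277/249.

α = 1.699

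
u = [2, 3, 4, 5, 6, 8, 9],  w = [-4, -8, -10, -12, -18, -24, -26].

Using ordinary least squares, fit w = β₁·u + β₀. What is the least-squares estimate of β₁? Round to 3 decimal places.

Setting ∂/∂β₁ … = 0 gives: 235·β₁ + 37·β₀ = -666;  37·β₁ + 7·β₀ = -102.
Determinant 235·7 − 37² = 276.
β₁ = ((-666)·7 − 37·(-102))/276 = -74/23; β₀ = (235·(-102) − 37·(-666))/276 = 56/23.

β₁ = -3.217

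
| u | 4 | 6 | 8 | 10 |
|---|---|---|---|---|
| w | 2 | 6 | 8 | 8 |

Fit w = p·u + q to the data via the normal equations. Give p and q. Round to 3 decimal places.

p = 1.000, q = -1.000

Setting ∂/∂p … = 0 gives: 216·p + 28·q = 188;  28·p + 4·q = 24.
det = 216·4 − 28² = 80.
p = (188·4 − 28·24)/80 = 1; q = (216·24 − 28·188)/80 = -1.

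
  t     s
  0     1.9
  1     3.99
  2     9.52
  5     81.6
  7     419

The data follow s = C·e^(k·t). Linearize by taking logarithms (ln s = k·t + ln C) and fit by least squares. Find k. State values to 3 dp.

k = 0.765

Taking logs, ln s = k·t + ln C, so regress ln s on t.
Over the data: Σt = 15.0000, Σ(t)² = 79.0000, Σln s = 14.7187, Σt·ln s = 70.1648.
Normal system: [[79.0000, 15.0000]; [15.0000, 5]]·[k, ln C]ᵀ = [70.1648, 14.7187]ᵀ.
Δ = 79.0000·5 − (15.0000)² = 170.0000; k = (70.1648·5 − 15.0000·14.7187)/170.0000 = 0.76496, ln C = (79.0000·14.7187 − 15.0000·70.1648)/170.0000 = 0.64887.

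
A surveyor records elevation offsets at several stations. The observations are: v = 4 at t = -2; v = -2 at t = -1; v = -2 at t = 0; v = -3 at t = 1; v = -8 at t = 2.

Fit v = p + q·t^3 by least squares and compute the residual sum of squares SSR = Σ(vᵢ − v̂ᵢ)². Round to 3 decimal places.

Forming XᵀX = [[5, 0]; [0, 130]] and Xᵀv = [-11, -97]ᵀ gives XᵀX·[p, q]ᵀ = Xᵀv.
Determinant 5·130 − 0² = 650.
p = ((-11)·130 − 0·(-97))/650 = -11/5; q = (5·(-97) − 0·(-11))/650 = -97/130.
Residuals: 3/13, -71/130, 1/5, -7/130, 11/65; SSR = 11/26.

SSR = 0.423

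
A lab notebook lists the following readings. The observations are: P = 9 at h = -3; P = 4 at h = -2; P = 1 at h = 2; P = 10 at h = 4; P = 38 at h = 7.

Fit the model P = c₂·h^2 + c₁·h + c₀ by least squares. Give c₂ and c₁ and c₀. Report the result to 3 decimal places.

c₂ = 0.907, c₁ = -0.749, c₀ = -1.276

From the data, Σh^2·h^2 = 2770, Σh^2·h = 380, Σh^2 = 82, Σh·h = 82, Σh = 8, Σ1 = 5.
Moment sums: Σh^2·P = 2123, Σh·P = 273, ΣP = 62.
XᵀX·[c₂, c₁, c₀]ᵀ = XᵀP becomes [[2770, 380, 82]; [380, 82, 8]; [82, 8, 5]]·[c₂, c₁, c₀]ᵀ = [2123, 273, 62]ᵀ.
Solving the 3×3 system (Gaussian elimination) gives c₂ = 83269/91806, c₁ = -68807/91806, c₀ = -19521/15301.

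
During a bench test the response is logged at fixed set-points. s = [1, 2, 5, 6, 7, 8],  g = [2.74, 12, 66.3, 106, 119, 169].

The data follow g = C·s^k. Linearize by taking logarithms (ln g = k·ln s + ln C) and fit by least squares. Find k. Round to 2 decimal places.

Linearized form: ln g = k·ln s + ln C. From the 6 transformed points,
Σln s = 8.1197, Σ(ln s)² = 14.3918, Σln g = 22.2595, Σln s·ln g = 36.7955.
Equations: 14.3918·k + 8.1197·ln C = 36.7955;  8.1197·k + 6·ln C = 22.2595.
Solving (det = 20.4213): k = 1.96034, ln C = 1.05702.

k = 1.96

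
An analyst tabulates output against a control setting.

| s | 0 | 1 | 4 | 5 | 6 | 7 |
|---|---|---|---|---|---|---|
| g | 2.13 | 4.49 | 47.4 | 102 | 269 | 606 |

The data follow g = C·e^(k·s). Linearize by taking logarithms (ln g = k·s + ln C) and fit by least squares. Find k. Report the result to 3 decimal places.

k = 0.806

Let Y = ln g. Fitting Y = k·s + ln C by least squares:
AᵀA = [[127.0000, 23.0000]; [23.0000, 6]], rhs = [118.4776, 22.7432]ᵀ  (here Σs = 23.0000, Σ(s)² = 127.0000, Σln g = 22.7432, Σs·ln g = 118.4776).
Δ = 127.0000·6 − (23.0000)² = 233.0000; k = (118.4776·6 − 23.0000·22.7432)/233.0000 = 0.80589, ln C = (127.0000·22.7432 − 23.0000·118.4776)/233.0000 = 0.70127.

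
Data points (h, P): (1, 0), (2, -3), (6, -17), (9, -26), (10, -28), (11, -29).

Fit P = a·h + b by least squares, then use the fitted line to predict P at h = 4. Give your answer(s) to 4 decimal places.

The normal system AᵀA·[a, b]ᵀ = AᵀP is [[343, 39]; [39, 6]]·[a, b]ᵀ = [-941, -103]ᵀ.
Determinant 343·6 − 39² = 537.
a = ((-941)·6 − 39·(-103))/537 = -543/179; b = (343·(-103) − 39·(-941))/537 = 1370/537.
At h = 4: P̂ = (-543/179)·(4) + (1370/537)·(1) = -5146/537.

P̂ = -9.5829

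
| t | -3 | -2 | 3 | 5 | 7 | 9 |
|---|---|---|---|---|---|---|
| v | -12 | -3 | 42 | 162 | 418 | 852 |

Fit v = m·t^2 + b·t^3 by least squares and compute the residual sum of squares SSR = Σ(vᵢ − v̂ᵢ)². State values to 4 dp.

MᵀM·[m, b]ᵀ = Mᵀv reads: 9765·m + 78949·b = 93802;  78949·m + 666237·b = 786214.
(Σt^2·t^2 = 9765, Σt^2·t^3 = 78949, Σt^3·t^3 = 666237, Σt^2·v = 93802, Σt^3·v = 786214.)
det = 9765·666237 − 78949² = 272859704.
m = (93802·666237 − 78949·786214)/272859704 = 8145269/5247302; b = (9765·786214 − 78949·93802)/272859704 = 5227031/5247302.
Residuals: 2427396/2623651, -3253367/2623651, 2974713/2623651, -3473838/2623651, 691211/2623651, 214458/2623651; SSR = 14451953/2623651.

SSR = 5.5083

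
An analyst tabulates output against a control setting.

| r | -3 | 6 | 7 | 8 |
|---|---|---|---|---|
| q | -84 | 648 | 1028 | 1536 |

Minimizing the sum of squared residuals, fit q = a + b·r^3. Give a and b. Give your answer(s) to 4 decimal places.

The normal equations are: 4·a + 1044·b = 3128;  1044·a + 427178·b = 1281272.
Eliminating b: 427178·(row 1) − 1044·(row 2) gives 618776·a = 427178·3128 − 1044·1281272 = -1435184, so a = -179398/77347.
Then b = (1281272 − 1044·(-179398/77347))/427178 = 232432/77347.

a = -2.3194, b = 3.0051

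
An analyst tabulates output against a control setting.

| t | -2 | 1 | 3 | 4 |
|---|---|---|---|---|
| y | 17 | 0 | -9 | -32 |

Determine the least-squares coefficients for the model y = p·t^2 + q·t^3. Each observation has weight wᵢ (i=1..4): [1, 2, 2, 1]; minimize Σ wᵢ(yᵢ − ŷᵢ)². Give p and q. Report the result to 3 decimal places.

The normal equations are: 436·p + 1480·q = -606;  1480·p + 5620·q = -2670.
(Σwᵢ·t^2·t^2 = 436, Σwᵢ·t^2·t^3 = 1480, Σwᵢ·t^3·t^3 = 5620, Σwᵢ·t^2·y = -606, Σwᵢ·t^3·y = -2670.)
det = 436·5620 − 1480² = 259920.
p = ((-606)·5620 − 1480·(-2670))/259920 = 4549/2166; q = (436·(-2670) − 1480·(-606))/259920 = -2227/2166.

p = 2.100, q = -1.028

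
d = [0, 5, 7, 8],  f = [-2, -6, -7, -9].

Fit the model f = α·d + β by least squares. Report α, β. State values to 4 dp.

The normal equations are: 138·α + 20·β = -151;  20·α + 4·β = -24.
(Σd·d = 138, Σd = 20, Σ1 = 4, Σd·f = -151, Σf = -24.)
Eliminating β: 4·(row 1) − 20·(row 2) gives 152·α = 4·(-151) − 20·(-24) = -124, so α = -31/38.
Then β = ((-24) − 20·(-31/38))/4 = -73/38.

α = -0.8158, β = -1.9211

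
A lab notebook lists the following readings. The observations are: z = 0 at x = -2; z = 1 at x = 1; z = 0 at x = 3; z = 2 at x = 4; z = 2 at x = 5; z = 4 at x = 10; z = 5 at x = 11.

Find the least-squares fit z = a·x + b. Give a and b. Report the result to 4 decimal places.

a = 0.3855, b = 0.2379

The normal equations are: 276·a + 32·b = 114;  32·a + 7·b = 14.
(Σx·x = 276, Σx = 32, Σ1 = 7, Σx·z = 114, Σz = 14.)
Determinant 276·7 − 32² = 908.
a = (114·7 − 32·14)/908 = 175/454; b = (276·14 − 32·114)/908 = 54/227.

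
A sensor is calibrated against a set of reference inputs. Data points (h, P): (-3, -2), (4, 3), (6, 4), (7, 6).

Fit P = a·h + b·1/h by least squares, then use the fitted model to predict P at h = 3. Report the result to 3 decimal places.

The normal system XᵀX·[a, b]ᵀ = XᵀP is [[110, 4]; [4, 1565/7056]]·[a, b]ᵀ = [84, 247/84]ᵀ.
Δ = 110·(1565/7056) − 4² = 29627/3528.
a = (84·(1565/7056) − 4·(247/84))/(29627/3528) = 24234/29627; b = (110·(247/84) − 4·84)/(29627/3528) = -44268/29627.
At h = 3: P̂ = (24234/29627)·(3) + (-44268/29627)·(1/3) = 57946/29627.

P̂ = 1.956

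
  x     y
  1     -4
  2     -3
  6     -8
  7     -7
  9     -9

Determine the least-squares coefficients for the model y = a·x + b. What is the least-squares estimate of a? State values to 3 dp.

Forming AᵀA = [[171, 25]; [25, 5]] and Aᵀy = [-188, -31]ᵀ gives AᵀA·[a, b]ᵀ = Aᵀy.
det = 171·5 − 25² = 230.
a = ((-188)·5 − 25·(-31))/230 = -33/46; b = (171·(-31) − 25·(-188))/230 = -601/230.

a = -0.717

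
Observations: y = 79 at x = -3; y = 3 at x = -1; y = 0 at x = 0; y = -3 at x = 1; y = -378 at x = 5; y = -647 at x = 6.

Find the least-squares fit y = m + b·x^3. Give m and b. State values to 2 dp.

m = -0.78, b = -3.00

Forming AᵀA = [[6, 314]; [314, 63012]] and Aᵀy = [-946, -189141]ᵀ gives AᵀA·[m, b]ᵀ = Aᵀy.
det = 6·63012 − 314² = 279476.
m = ((-946)·63012 − 314·(-189141))/279476 = -109539/139738; b = (6·(-189141) − 314·(-946))/279476 = -418901/139738.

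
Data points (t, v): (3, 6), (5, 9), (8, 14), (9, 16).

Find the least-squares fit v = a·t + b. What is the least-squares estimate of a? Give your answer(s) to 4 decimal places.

Entries of AᵀA: Σt·t = 179, Σt = 25, Σ1 = 4.
Right-hand side: Σt·v = 319, Σv = 45.
AᵀA·[a, b]ᵀ = Aᵀv becomes [[179, 25]; [25, 4]]·[a, b]ᵀ = [319, 45]ᵀ.
Determinant 179·4 − 25² = 91.
a = (319·4 − 25·45)/91 = 151/91; b = (179·45 − 25·319)/91 = 80/91.

a = 1.6593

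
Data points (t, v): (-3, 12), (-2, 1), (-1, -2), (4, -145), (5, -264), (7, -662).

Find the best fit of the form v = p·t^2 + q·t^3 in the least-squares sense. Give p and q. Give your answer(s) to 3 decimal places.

p = -3.104, q = -1.487

Sums needed: Σt^2·t^2 = 3380, Σt^2·t^3 = 20680, Σt^3·t^3 = 138164.
Right-hand side: Σt^2·v = -41248, Σt^3·v = -269676.
Normal equations: [[3380, 20680]; [20680, 138164]]·[p, q]ᵀ = [-41248, -269676]ᵀ.
Eliminating q: 138164·(row 1) − 20680·(row 2) gives 39331920·p = 138164·(-41248) − 20680·(-269676) = -122088992, so p = -7630562/2458245.
Then q = ((-269676) − 20680·(-7630562/2458245))/138164 = -731203/491649.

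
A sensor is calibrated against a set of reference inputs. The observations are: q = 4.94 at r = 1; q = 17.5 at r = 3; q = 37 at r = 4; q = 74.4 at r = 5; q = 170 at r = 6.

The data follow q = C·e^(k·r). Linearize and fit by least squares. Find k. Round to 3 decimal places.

k = 0.705

Let Y = ln q. Fitting Y = k·r + ln C by least squares:
Σr = 19.0000, Σ(r)² = 87.0000, Σln q = 17.5157, Σr·ln q = 76.9897.
Equations: 87.0000·k + 19.0000·ln C = 76.9897;  19.0000·k + 5·ln C = 17.5157.
Slope k = (n·Σr·ln q − Σr·Σln q)/(n·Σ(r)² − (Σr)²) = (5·76.9897 − 19.0000·17.5157)/74.0000 = 0.70472; ln C = (Σln q − k·Σr)/n = 0.82520.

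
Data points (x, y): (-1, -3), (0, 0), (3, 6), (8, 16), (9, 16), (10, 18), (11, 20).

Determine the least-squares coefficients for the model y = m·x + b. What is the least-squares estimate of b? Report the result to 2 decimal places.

Entries of MᵀM: Σx·x = 376, Σx = 40, Σ1 = 7.
For Mᵀy: Σx·y = 693, Σy = 73.
MᵀM·[m, b]ᵀ = Mᵀy becomes [[376, 40]; [40, 7]]·[m, b]ᵀ = [693, 73]ᵀ.
det = 376·7 − 40² = 1032.
m = (693·7 − 40·73)/1032 = 1931/1032; b = (376·73 − 40·693)/1032 = -34/129.

b = -0.26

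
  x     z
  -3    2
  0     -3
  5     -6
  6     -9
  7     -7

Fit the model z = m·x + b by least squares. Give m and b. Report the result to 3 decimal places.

m = -0.946, b = -1.762

Entries of MᵀM: Σx·x = 119, Σx = 15, Σ1 = 5.
For Mᵀz: Σx·z = -139, Σz = -23.
So MᵀM·[m, b]ᵀ = Mᵀz: [[119, 15]; [15, 5]]·[m, b]ᵀ = [-139, -23]ᵀ.
Eliminating b: 5·(row 1) − 15·(row 2) gives 370·m = 5·(-139) − 15·(-23) = -350, so m = -35/37.
Then b = ((-23) − 15·(-35/37))/5 = -326/185.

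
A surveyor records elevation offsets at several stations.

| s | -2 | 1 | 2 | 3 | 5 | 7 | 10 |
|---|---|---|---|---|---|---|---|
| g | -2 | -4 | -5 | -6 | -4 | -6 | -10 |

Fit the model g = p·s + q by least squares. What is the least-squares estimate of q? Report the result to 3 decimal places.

q = -3.240

With design matrix X, XᵀX = [[192, 26]; [26, 7]] and Xᵀg = [-190, -37]ᵀ.
det = 192·7 − 26² = 668.
p = ((-190)·7 − 26·(-37))/668 = -92/167; q = (192·(-37) − 26·(-190))/668 = -541/167.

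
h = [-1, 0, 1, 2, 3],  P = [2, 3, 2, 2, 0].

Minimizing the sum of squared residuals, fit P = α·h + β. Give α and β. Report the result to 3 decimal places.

Forming XᵀX = [[15, 5]; [5, 5]] and XᵀP = [4, 9]ᵀ gives XᵀX·[α, β]ᵀ = XᵀP.
Determinant 15·5 − 5² = 50.
α = (4·5 − 5·9)/50 = -1/2; β = (15·9 − 5·4)/50 = 23/10.

α = -0.500, β = 2.300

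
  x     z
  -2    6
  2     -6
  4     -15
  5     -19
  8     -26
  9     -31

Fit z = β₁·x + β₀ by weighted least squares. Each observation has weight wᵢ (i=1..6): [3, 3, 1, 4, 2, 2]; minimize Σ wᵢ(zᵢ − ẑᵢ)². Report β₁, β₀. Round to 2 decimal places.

With design matrix A, AᵀWA = [[430, 58]; [58, 15]] and AᵀWz = [-1486, -205]ᵀ.
Determinant 430·15 − 58² = 3086.
β₁ = ((-1486)·15 − 58·(-205))/3086 = -5200/1543; β₀ = (430·(-205) − 58·(-1486))/3086 = -981/1543.

β₁ = -3.37, β₀ = -0.64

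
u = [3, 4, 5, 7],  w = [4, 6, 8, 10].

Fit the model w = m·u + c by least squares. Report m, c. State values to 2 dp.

m = 1.49, c = -0.06

With design matrix M, MᵀM = [[99, 19]; [19, 4]] and Mᵀw = [146, 28]ᵀ.
Determinant 99·4 − 19² = 35.
m = (146·4 − 19·28)/35 = 52/35; c = (99·28 − 19·146)/35 = -2/35.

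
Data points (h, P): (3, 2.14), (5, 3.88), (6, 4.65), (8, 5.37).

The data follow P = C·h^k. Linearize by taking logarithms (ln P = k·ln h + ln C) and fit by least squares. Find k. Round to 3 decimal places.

Taking logs, ln P = k·ln h + ln C, so regress ln P on ln h.
Σln h = 6.5793, Σ(ln h)² = 11.3317, Σln P = 5.3343, Σln h·ln P = 9.2668.
Normal system: [[11.3317, 6.5793]; [6.5793, 4]]·[k, ln C]ᵀ = [9.2668, 5.3343]ᵀ.
Δ = 11.3317·4 − (6.5793)² = 2.0403; k = (9.2668·4 − 6.5793·5.3343)/2.0403 = 0.96623, ln C = (11.3317·5.3343 − 6.5793·9.2668)/2.0403 = -0.25569.

k = 0.966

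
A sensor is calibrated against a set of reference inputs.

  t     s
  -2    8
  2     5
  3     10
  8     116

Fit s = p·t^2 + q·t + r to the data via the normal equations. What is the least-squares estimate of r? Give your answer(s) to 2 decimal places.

MᵀM·[p, q, r]ᵀ = Mᵀs reads: 4209·p + 539·q + 81·r = 7566;  539·p + 81·q + 11·r = 952;  81·p + 11·q + 4·r = 139.
Row-reducing yields p = 24377/12140, q = -3123/2428, r = -7207/3035.

r = -2.37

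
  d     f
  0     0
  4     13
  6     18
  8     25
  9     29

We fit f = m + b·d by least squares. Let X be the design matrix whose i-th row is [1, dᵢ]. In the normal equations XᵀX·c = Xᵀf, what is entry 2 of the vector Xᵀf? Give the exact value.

Entry 2 ↔ basis d, so (Xᵀf)_{2} = Σᵢ (d)·fᵢ = (0)·(0) + (4)·(13) + (6)·(18) + (8)·(25) + (9)·(29) = 621.

621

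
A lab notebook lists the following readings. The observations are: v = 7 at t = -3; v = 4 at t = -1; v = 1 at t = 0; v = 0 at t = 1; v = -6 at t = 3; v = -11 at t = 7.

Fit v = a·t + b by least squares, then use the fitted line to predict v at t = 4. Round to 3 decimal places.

v̂ = -6.151

With design matrix M, MᵀM = [[69, 7]; [7, 6]] and Mᵀv = [-120, -5]ᵀ.
Δ = 69·6 − 7² = 365.
a = ((-120)·6 − 7·(-5))/365 = -137/73; b = (69·(-5) − 7·(-120))/365 = 99/73.
At t = 4: v̂ = (-137/73)·(4) + (99/73)·(1) = -449/73.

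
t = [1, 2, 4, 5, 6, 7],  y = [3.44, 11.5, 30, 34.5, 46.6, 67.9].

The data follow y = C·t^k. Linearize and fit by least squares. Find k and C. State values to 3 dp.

k = 1.458, C = 3.703

Linearized form: ln y = k·ln t + ln C. From the 6 transformed points,
AᵀA = [[11.9895, 7.4265]; [7.4265, 6]], rhs = [27.1981, 18.6796]ᵀ  (here Σln t = 7.4265, Σ(ln t)² = 11.9895, Σln y = 18.6796, Σln t·ln y = 27.1981).
Slope k = (n·Σln t·ln y − Σln t·Σln y)/(n·Σ(ln t)² − (Σln t)²) = (6·27.1981 − 7.4265·18.6796)/16.7835 = 1.45758; ln C = (Σln y − k·Σln t)/n = 1.30914, so C = exp(1.30914) = 3.70297.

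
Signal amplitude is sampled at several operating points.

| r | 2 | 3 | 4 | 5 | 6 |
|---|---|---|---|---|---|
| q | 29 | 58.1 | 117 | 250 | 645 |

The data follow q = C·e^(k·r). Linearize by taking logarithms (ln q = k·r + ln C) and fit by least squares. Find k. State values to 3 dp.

k = 0.766

With ln qᵢ as the transformed response and rᵢ as the regressor:
XᵀX = [[90.0000, 20.0000]; [20.0000, 5]], rhs = [104.3926, 24.1823]ᵀ  (here Σr = 20.0000, Σ(r)² = 90.0000, Σln q = 24.1823, Σr·ln q = 104.3926).
Solving (det = 50.0000): k = 0.76632, ln C = 1.77119.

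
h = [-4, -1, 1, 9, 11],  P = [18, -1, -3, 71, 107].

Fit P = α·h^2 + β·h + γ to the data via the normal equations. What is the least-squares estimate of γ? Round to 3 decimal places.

γ = -2.611

Normal-equation sums: Σh^2·h^2 = 21460, Σh^2·h = 1996, Σh^2 = 220, Σh·h = 220, Σh = 16, Σ1 = 5.
Right-hand side: Σh^2·P = 18982, Σh·P = 1742, ΣP = 192.
AᵀA·[α, β, γ]ᵀ = AᵀP becomes [[21460, 1996, 220]; [1996, 220, 16]; [220, 16, 5]]·[α, β, γ]ᵀ = [18982, 1742, 192]ᵀ.
Solving the 3×3 system (Gaussian elimination) gives α = 2008/1995, β = -43/42, γ = -248/95.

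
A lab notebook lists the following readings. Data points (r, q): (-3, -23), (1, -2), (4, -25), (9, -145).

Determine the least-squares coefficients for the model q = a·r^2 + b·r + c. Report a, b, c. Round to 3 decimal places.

a = -1.955, b = 1.597, c = -0.839

The normal equations are: 6899·a + 767·b + 107·c = -12354;  767·a + 107·b + 11·c = -1338;  107·a + 11·b + 4·c = -195.
(Σr^2·r^2 = 6899, Σr^2·r = 767, Σr^2 = 107, Σr·r = 107, Σr = 11, Σ1 = 4, Σr^2·q = -12354, Σr·q = -1338, Σq = -195.)
Row-reducing yields a = -1705/872, b = 1393/872, c = -183/218.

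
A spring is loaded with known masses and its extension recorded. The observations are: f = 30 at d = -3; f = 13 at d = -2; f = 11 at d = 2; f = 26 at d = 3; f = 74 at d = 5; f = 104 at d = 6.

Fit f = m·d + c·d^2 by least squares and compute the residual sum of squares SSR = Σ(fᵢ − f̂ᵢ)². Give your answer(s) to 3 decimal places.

SSR = 4.897

Forming AᵀA = [[87, 341]; [341, 2115]] and Aᵀf = [978, 6194]ᵀ gives AᵀA·[m, c]ᵀ = Aᵀf.
det = 87·2115 − 341² = 67724.
m = (978·2115 − 341·6194)/67724 = -10921/16931; c = (87·6194 − 341·978)/67724 = 51345/16931.
Residuals: 13062/16931, -7119/16931, 2703/16931, 10864/16931, 23874/16931, -22070/16931; SSR = 82906/16931.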